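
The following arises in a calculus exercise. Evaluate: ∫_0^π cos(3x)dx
Antiderivative: sin(3x)/3
Evaluate at bounds: [sin(3·π)/3] - [sin(3·0)/3]
= ((0) - (0))/3 = 0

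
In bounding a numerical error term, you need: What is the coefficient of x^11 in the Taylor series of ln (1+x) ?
ln(1 + x) = Σ (-1)^(n + 1) x^n/n
Coefficient of x^11 = (-1)^12/11 = 1/11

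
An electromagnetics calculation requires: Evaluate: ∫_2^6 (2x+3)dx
Step 1: Find antiderivative F(x)=x^2 + 3x
Step 2: F(6) - F(2)=54 - (10)=44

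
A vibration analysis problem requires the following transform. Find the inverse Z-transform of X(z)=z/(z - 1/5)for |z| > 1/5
Standard pair: z/(z-a) <-> a^n*u[n] for causal signals
With a=1/5: x[n]=(1/5)^n*u[n]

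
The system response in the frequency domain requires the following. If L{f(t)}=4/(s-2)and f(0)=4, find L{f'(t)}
L{f'(t)}=s·F(s) - f(0)=4s/(s-2) - 4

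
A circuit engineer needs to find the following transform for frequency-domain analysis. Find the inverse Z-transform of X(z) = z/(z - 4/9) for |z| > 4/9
Standard pair: z/(z-a) <-> a^n*u[n] for causal signals
With a = 4/9: x[n] = (4/9)^n*u[n]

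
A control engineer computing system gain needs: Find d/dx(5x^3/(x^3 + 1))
Quotient rule: (f/g)'=(f'g - fg')/g²
f=5x^3, f'=15x^2
g=x^3 + 1, g'=3x^2

Answer: (15x^2·(x^3 + 1) - 15x^5)/(x^3 + 1)²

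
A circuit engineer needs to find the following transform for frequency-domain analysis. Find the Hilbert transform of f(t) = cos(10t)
The Hilbert transform shifts each frequency component by -pi/2.
H{cos(wt)}=sin(wt)
With w=10: H{cos(10t)}=sin(10t)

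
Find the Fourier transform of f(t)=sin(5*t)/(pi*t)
sin(W * t)/(pi * t)=(W/pi) * sinc(W * t/pi) is the impulse response of the ideal low-pass filter with cutoff W (here W=5).
Its Fourier transform is a rectangular function:
F(omega)=1 for |omega| < 5, 0 otherwise

Answer: rect(omega/10) [i.e., 1 for |omega| < 5, 0 otherwise]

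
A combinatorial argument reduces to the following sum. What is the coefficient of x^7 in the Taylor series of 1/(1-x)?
1/(1-x) = Σ x^n for |x|<1
All coefficients are 1

Answer: 1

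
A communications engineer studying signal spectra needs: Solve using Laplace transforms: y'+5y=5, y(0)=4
Take L of both sides: sY(s)-4+5Y(s)=5/s
Y(s)(s+5)=5/s+4
Y(s)=5/(s(s+5))+4/(s+5)
Partial fractions: 5/(s(s+5))=1/s - 1/(s+5)
So Y(s)=1/s+3/(s+5)
Inverse transform (L^(-1){1/s}=1, L^(-1){1/(s+5)}=e^(-5t)):

Answer: y(t)=1+3·e^(-5t)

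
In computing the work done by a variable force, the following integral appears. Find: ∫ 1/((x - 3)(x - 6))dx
Partial fractions: 1/((x-3)(x-6))=A/(x-3)+B/(x-6)
A=-1/3, B=1/3
∫ [-1/3· 1/(x-3)+1/3· 1/(x-6)] dx
=(1/3)[ln|x-6| - ln|x-3|]+C

Answer: (1/3)·ln|(x-6)/(x-3)|+C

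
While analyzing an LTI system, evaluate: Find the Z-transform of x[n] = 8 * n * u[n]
Z{n*u[n]}=z/(z-1)^2
By linearity: Z{8*n*u[n]}=8z/(z-1)^2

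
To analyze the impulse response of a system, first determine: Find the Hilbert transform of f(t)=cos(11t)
The Hilbert transform shifts each frequency component by -pi/2.
H{cos(wt)} = sin(wt)
With w = 11: H{cos(11t)} = sin(11t)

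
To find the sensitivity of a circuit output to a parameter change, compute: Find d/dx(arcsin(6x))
d/dx[arcsin(u)] = u'/√(1-u²), u = 6x, u' = 6

Answer: 6/√(1 - 36x²)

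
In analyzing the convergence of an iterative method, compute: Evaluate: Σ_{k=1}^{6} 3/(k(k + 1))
Partial fractions: 3/(k(k+1))=3/k - 3/(k+1)
Telescoping sum: 3(1-1/7)=3·6/7

Answer: 18/7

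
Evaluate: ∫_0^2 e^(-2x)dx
Antiderivative: (1/(-2))e^(-2x)
Evaluate: (1/(-2))(e^-4 - 1)

Answer: (e^-4 - 1)/(-2)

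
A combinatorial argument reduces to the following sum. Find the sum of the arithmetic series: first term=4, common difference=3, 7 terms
Last term: a_n=4+(7-1)·3=22
Sum=n(a_1+a_n)/2=7(4+22)/2=91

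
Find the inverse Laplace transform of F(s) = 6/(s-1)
L^(-1){6/(s-a)}=c·e^(at)
Here a=1, c=6

Answer: 6e^(t)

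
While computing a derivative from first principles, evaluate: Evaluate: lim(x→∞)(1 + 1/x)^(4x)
Rewrite as [(1 + 1/x)^x]^4.
lim(1 + 1/x)^x = e^1, so limit = (e^1)^4 = e^4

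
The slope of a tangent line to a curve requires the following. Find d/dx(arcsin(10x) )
d/dx[arcsin(u)]=u'/√(1-u²), u=10x, u'=10

Answer: 10/√(1-100x²)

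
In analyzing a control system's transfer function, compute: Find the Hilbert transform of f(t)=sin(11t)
The Hilbert transform shifts each frequency component by -pi/2.
H{sin(wt)} = -cos(wt)
With w = 11: H{sin(11t)} = -cos(11t)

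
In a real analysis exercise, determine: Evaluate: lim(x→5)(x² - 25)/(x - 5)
Factor: (x² - 25) = (x-5)(x + 5)
Cancel (x-5): lim(x→5) (x + 5) = 10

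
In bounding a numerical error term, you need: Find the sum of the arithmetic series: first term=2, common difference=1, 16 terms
Last term: a_n = 2 + (16 - 1)·1 = 17
Sum = n(a_1 + a_n)/2 = 16(2 + 17)/2 = 152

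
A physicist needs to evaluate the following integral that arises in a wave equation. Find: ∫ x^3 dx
Using power rule: ∫ x^3 dx = 1/4 x^4 + C = (1/4)x^4 + C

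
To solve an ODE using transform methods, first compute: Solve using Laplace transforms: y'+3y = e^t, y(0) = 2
Take L: sY - 2+3Y=1/(s-1)
Y(s+3)=1/(s-1)+2
Y=1/((s-1)(s+3))+2/(s+3)
Partial fractions: 1/((s-1)(s+3))=(1/4)/(s-1) - (1/4)/(s+3)
So Y=(1/4)/(s-1)+(7/4)/(s+3)
Inverse Laplace transform (L^(-1){1/(s-1)}=e^t, L^(-1){1/(s+3)}=e^(-3t)):

Answer: y(t)=(1/4)·e^t+(7/4)·e^(-3t)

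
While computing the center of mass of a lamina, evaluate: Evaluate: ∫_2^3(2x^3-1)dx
Step 1: Find antiderivative F(x) = (1/2)x^4 - x
Step 2: F(3) - F(2) = 75/2 - (6) = 63/2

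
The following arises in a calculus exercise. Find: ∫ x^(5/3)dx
Power rule: ∫ x^(5/3) dx = x^(8/3)/(8/3)+C

Answer: (3/8)·x^(8/3)+C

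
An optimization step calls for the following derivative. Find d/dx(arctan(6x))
d/dx[arctan(u)]=u'/(1 + u²), u=6x, u'=6

Answer: 6/(1 + 36x²)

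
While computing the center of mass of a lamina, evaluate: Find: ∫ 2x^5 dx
Using power rule: ∫ 2x^5 dx=2/6 x^6 + C=(1/3)x^6 + C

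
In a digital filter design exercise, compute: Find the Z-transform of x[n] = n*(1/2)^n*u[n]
Using the property Z{n*a^n*u[n]}=az/(z-a)^2
With a=1/2: X(z)=(1/2)z/(z - 1/2)^2, |z| > 1/2

Answer: (1/2)z/(z - 1/2)^2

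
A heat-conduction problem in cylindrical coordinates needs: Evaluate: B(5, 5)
B(x,y) = Γ(x)Γ(y)/Γ(x+y) = (x-1)!(y-1)!/(x+y-1)!
B(5,5) = 4!·4!/9! = 1/630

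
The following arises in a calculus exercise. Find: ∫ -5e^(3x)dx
Since d/dx[e^(3x)] = 3e^(3x), we get -5/3 e^(3x)+C

Answer: (-5/3)e^(3x)+C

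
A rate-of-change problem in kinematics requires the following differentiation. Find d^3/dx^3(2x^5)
Apply power rule 3 times:
d^1: 10x^4
d^2: 40x^3
d^3: 120x^2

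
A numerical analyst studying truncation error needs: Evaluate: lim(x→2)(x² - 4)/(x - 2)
Factor: (x² - 4)=(x-2)(x + 2)
Cancel (x-2): lim(x→2) (x + 2)=4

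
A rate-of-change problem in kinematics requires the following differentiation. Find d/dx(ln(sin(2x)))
Chain rule: d/dx[ln(u)] = u'/u where u = sin(2x)
u' = 2cos(2x)

Answer: (2cos(2x))/(sin(2x))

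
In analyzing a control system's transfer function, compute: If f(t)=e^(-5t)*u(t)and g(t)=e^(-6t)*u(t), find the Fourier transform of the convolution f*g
By the convolution theorem: F{f*g}=F(omega)*G(omega)
F(omega)=1/(5 + j*omega), G(omega)=1/(6 + j*omega)
F{f*g}=1/((5 + j*omega)(6 + j*omega))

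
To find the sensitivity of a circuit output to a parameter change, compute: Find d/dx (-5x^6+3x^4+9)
Power rule: d/dx(ax^n)=n·a·x^(n-1)
Term by term: -30·x^5 + 12·x^3

Answer: -30x^5 + 12x^3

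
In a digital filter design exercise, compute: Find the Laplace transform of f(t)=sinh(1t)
L{sinh(at)} = a/(s²-a²)
L{sinh(1t)} = 1/(s²-1)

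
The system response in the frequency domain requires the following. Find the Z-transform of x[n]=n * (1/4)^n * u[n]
Using the property Z{n*a^n*u[n]} = az/(z-a)^2
With a = 1/4: X(z) = (1/4)z/(z - 1/4)^2, |z| > 1/4

Answer: (1/4)z/(z - 1/4)^2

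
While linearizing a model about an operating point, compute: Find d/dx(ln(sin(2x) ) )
Chain rule: d/dx[ln(u)] = u'/u where u = sin(2x)
u' = 2cos(2x)

Answer: (2cos(2x))/(sin(2x))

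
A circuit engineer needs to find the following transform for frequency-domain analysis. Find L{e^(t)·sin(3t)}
First shifting: L{e^(at)f(t)}=F(s-a)
L{sin(3t)}=3/(s²+9)
Shift: 3/((s-1)²+9)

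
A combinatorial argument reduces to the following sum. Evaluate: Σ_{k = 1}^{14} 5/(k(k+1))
Partial fractions: 5/(k(k + 1))=5/k - 5/(k + 1)
Telescoping sum: 5(1 - 1/15)=5·14/15

Answer: 14/3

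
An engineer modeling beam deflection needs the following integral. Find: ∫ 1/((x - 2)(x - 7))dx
Partial fractions: 1/((x-2)(x-7)) = A/(x-2) + B/(x-7)
A = -1/5, B = 1/5
∫ [-1/5· 1/(x-2) + 1/5· 1/(x-7)] dx
= (1/5)[ln|x-7| - ln|x-2|] + C

Answer: (1/5)·ln|(x-7)/(x-2)| + C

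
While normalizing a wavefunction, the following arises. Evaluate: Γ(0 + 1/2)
Γ(1/2)=√π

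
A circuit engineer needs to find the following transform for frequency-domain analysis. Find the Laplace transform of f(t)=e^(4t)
L{e^(at)} = 1/(s-a)
L{e^(4t)} = 1/(s-4)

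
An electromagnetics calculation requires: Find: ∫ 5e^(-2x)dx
Since d/dx[e^(-2x)]=-2e^(-2x), we get -5/2 e^(-2x) + C

Answer: (-5/2)e^(-2x) + C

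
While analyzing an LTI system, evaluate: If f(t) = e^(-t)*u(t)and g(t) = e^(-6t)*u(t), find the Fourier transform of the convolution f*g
By the convolution theorem: F{f*g} = F(omega)*G(omega)
F(omega) = 1/(1+j*omega), G(omega) = 1/(6+j*omega)
F{f*g} = 1/((1+j*omega)(6+j*omega))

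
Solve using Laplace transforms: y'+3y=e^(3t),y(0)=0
Take L: sY - 0+3Y = 1/(s-3)
Y(s+3) = 1/(s-3)+0
Y = 1/((s-3)(s+3))+0/(s+3)
Partial fractions: 1/((s-3)(s+3)) = (1/6)/(s-3) - (1/6)/(s+3)
So Y = (1/6)/(s-3) - (1/6)/(s+3)
Inverse Laplace transform (L^(-1){1/(s-3)} = e^(3t), L^(-1){1/(s+3)} = e^(-3t)):

Answer: y(t) = (1/6)·e^(3t) - (1/6)·e^(-3t)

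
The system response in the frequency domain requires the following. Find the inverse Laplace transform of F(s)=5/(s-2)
L^(-1){5/(s-a)}=c·e^(at)
Here a=2, c=5

Answer: 5e^(2t)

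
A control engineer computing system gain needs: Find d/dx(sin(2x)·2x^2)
Product rule: (fg)' = f'g + fg'
f = sin(2x), f' = 2·cos(2x)
g = 2x^2, g' = 4x

Answer: 4·cos(2x)·x^2 + 4·sin(2x)·x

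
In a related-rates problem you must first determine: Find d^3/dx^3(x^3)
Apply power rule 3 times:
d^1: 3x^2
d^2: 6x
d^3: 6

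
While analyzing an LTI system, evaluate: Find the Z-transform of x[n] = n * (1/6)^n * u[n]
Using the property Z{n*a^n*u[n]}=az/(z-a)^2
With a=1/6: X(z)=(1/6)z/(z - 1/6)^2, |z| > 1/6

Answer: (1/6)z/(z - 1/6)^2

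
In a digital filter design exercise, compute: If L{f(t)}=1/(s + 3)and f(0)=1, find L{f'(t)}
L{f'(t)}=s·F(s) - f(0)=s/(s + 3) - 1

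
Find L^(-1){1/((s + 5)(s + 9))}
Partial fractions: 1/((s+5)(s+9))=A/(s+5)+B/(s+9)
Cover-up: A=1/(s+9)|_{s=-5}=1/4; B=1/(s+5)|_{s=-9}=-1/4
L^(-1)=(1/4)e^(-5t) - (1/4)e^(-9t)

Answer: (1/4)(e^(-5t) - e^(-9t))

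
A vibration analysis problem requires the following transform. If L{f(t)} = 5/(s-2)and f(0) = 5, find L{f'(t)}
L{f'(t)} = s·F(s) - f(0) = 5s/(s-2) - 5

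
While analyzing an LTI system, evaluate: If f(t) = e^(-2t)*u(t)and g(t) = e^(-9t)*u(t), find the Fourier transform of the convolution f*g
By the convolution theorem: F{f * g} = F(omega) * G(omega)
F(omega) = 1/(2+j * omega), G(omega) = 1/(9+j * omega)
F{f * g} = 1/((2+j * omega)(9+j * omega))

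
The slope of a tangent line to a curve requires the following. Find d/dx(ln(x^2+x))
Chain rule: d/dx[ln(u)]=u'/u where u=x^2 + x
u'=2x + 1

Answer: (2x + 1)/(x^2 + x)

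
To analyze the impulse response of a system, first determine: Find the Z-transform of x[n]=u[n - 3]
Using the time-shift property: Z{u[n-3]}=z^(-3) * z/(z-1)
=z^(-2)/(z-1)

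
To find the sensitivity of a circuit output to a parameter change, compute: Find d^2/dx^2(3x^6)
Apply power rule 2 times:
d^1: 18x^5
d^2: 90x^4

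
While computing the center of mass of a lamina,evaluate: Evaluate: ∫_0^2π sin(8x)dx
Antiderivative: -cos(8x)/8
Evaluate at bounds: [-cos(8·2π)/8] - [-cos(8·0)/8]
= (-(1)+(1))/8 = 0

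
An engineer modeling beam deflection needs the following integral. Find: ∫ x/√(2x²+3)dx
Let u = 2x² + 3, du = 4x dx
∫ (1/4)·u^(-1/2) du = √u/2 + C

Answer: √(2x² + 3)/2 + C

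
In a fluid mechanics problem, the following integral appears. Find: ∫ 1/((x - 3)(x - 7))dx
Partial fractions: 1/((x-3)(x-7))=A/(x-3)+B/(x-7)
A=-1/4, B=1/4
∫ [-1/4· 1/(x-3)+1/4· 1/(x-7)] dx
=(1/4)[ln|x-7| - ln|x-3|]+C

Answer: (1/4)·ln|(x-7)/(x-3)|+C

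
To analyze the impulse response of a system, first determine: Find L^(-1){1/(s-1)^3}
L^(-1){1/(s-a)^n} = t^(n-1)·e^(at)/(n-1)!
Here a = 1, n = 3: t^2·e^(t)/2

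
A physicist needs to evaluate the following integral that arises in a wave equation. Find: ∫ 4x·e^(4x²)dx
Let u=4x², du=8x dx
∫ (1/2)e^u du=e^u/2 + C

Answer: e^(4x²)/2 + C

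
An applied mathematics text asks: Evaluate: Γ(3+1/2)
Γ(n + 1/2) = (2n)!√π/(4^n·n!)
= 720√π/(64·6) = (15/8)·√π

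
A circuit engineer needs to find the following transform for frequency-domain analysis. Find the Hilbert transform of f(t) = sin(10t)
The Hilbert transform shifts each frequency component by -pi/2.
H{sin(wt)}=-cos(wt)
With w=10: H{sin(10t)}=-cos(10t)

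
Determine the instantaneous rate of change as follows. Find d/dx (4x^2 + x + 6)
Power rule: d/dx(ax^n) = n·a·x^(n-1)
Term by term: 8·x+1

Answer: 8x+1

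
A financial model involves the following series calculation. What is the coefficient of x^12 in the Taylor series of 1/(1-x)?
1/(1-x) = Σ x^n for |x|<1
All coefficients are 1

Answer: 1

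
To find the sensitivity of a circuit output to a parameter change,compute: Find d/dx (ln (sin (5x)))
Chain rule: d/dx[ln(u)] = u'/u where u = sin(5x)
u' = 5cos(5x)

Answer: (5cos(5x))/(sin(5x))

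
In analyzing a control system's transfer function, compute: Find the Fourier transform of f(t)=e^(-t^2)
The Fourier transform of a Gaussian e^(-t^2) is sqrt(pi) * e^(-omega^2/4).
With a = 1: F(omega) = sqrt(pi) * e^(-omega^2/4)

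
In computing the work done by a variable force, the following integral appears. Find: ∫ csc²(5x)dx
Since d/dx[-cot(5x)]=5csc²(5x), integral=-cot(5x)/5+C

Answer: (-1/5)cot(5x)+C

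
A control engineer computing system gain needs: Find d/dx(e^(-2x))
Chain rule: d/dx[e^u]=e^u · u' where u=-2x
u'=-2

Answer: -2·e^(-2x)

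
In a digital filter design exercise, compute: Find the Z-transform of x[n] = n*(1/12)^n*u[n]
Using the property Z{n * a^n * u[n]}=az/(z-a)^2
With a=1/12: X(z)=(1/12)z/(z - 1/12)^2, |z| > 1/12

Answer: (1/12)z/(z - 1/12)^2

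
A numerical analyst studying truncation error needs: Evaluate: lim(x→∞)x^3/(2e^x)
Apply L'Hôpital 3 times (∞/∞ each time):
Eventually get 3!/(2e^x) → 0

Answer: 0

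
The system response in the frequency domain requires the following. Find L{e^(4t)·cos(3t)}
First shifting: L{e^(at)f(t)}=F(s-a)
L{cos(3t)}=s/(s²+9)
Shift: (s-4)/((s-4)²+9)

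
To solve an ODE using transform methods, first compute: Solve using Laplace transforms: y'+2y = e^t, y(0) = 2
Take L: sY - 2+2Y = 1/(s-1)
Y(s+2) = 1/(s-1)+2
Y = 1/((s-1)(s+2))+2/(s+2)
Partial fractions: 1/((s-1)(s+2)) = (1/3)/(s-1) - (1/3)/(s+2)
So Y = (1/3)/(s-1)+(5/3)/(s+2)
Inverse Laplace transform (L^(-1){1/(s-1)} = e^t, L^(-1){1/(s+2)} = e^(-2t)):

Answer: y(t) = (1/3)·e^t+(5/3)·e^(-2t)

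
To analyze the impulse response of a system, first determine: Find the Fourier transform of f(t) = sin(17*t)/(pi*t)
sin(W * t)/(pi * t) = (W/pi) * sinc(W * t/pi) is the impulse response of the ideal low-pass filter with cutoff W (here W = 17).
Its Fourier transform is a rectangular function:
F(omega) = 1 for |omega| < 17, 0 otherwise

Answer: rect(omega/34) [i.e., 1 for |omega| < 17, 0 otherwise]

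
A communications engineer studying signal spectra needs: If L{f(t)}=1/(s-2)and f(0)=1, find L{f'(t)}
L{f'(t)} = s·F(s) - f(0) = s/(s-2) - 1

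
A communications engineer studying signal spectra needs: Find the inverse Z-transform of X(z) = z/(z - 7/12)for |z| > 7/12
Standard pair: z/(z-a) <-> a^n*u[n] for causal signals
With a = 7/12: x[n] = (7/12)^n*u[n]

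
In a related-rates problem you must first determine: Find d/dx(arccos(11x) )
d/dx[arccos(u)]=-u'/√(1-u²), u=11x, u'=11

Answer: -11/√(1 - 121x²)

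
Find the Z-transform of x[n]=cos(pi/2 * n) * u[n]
Z{cos(w0 * n) * u[n]} = z(z - cos(w0))/(z^2-2z * cos(w0)+1)
With w0 = pi/2: X(z) = z(z - cos(pi/2))/(z^2-2z * cos(pi/2)+1)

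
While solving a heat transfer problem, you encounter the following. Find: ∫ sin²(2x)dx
Using identity sin²(u)=(1 - cos(2u))/2:
∫ (1 - cos(4x))/2 dx=x/2 - sin(4x)/8 + C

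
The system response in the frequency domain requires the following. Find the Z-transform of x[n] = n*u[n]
Standard pair: Z{n*u[n]} = z/(z-1)^2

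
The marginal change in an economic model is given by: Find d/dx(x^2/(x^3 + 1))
Quotient rule: (f/g)'=(f'g - fg')/g²
f=x^2, f'=2x
g=x^3+1, g'=3x^2

Answer: (2x·(x^3+1)-3x^4)/(x^3+1)²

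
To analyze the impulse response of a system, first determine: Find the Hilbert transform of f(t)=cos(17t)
The Hilbert transform shifts each frequency component by -pi/2.
H{cos(wt)}=sin(wt)
With w=17: H{cos(17t)}=sin(17t)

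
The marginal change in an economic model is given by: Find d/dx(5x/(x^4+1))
Quotient rule: (f/g)'=(f'g - fg')/g²
f=5x, f'=5
g=x^4 + 1, g'=4x^3

Answer: (5·(x^4 + 1) - 20x^4)/(x^4 + 1)²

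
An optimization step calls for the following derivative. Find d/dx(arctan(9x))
d/dx[arctan(u)]=u'/(1+u²), u=9x, u'=9

Answer: 9/(1+81x²)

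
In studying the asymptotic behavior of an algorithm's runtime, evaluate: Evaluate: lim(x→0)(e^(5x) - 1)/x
L'Hôpital (0/0): lim 5e^(5x)/1 = 5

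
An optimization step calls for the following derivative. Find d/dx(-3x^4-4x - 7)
Power rule: d/dx(ax^n) = n·a·x^(n-1)
Term by term: -12·x^3-4

Answer: -12x^3-4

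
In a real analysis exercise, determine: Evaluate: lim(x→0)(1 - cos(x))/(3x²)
Using 1-cos(u) ≈ u²/2 for small u:
(1-cos(x)) ≈ (x)²/2 = 1x²/2
So limit = 1/(2·3) = 1/6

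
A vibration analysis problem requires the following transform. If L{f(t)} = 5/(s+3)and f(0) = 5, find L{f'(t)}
L{f'(t)} = s·F(s) - f(0) = 5s/(s + 3) - 5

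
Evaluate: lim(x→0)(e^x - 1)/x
L'Hôpital (0/0): lim e^x/1 = 1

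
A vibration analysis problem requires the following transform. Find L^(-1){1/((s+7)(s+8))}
Partial fractions: 1/((s+7)(s+8))=A/(s+7)+B/(s+8)
Cover-up: A=1/(s+8)|_{s=-7}=1; B=1/(s+7)|_{s=-8}=-1
L^(-1)=e^(-7t) - e^(-8t)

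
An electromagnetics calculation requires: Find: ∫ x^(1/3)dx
Power rule: ∫ x^(1/3) dx = x^(4/3)/(4/3) + C

Answer: (3/4)·x^(4/3) + C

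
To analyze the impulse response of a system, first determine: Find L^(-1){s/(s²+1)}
L^(-1){s/(s² + w²)} = cos(wt)
Here w = 1

Answer: cos(t)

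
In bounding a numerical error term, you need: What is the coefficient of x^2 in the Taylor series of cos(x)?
cos(x)=Σ (-1)^k x^(2k)/(2k)!
For x^2: (-1)^1/2!=-1/2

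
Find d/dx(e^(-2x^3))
Chain rule: d/dx[e^u]=e^u · u' where u=-2x^3
u'=-6x^2

Answer: -6x^2·e^(-2x^3)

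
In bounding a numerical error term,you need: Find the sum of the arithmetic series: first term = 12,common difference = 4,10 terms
Last term: a_n=12+(10-1)·4=48
Sum=n(a_1+a_n)/2=10(12+48)/2=300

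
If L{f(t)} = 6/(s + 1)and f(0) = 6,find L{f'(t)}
L{f'(t)}=s·F(s) - f(0)=6s/(s+1)-6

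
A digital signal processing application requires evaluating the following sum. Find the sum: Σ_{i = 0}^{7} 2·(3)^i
Geometric series: S = a(1 - r^n)/(1 - r)
a = 2, r = 3, n = 8
S = 2(1-6561)/-2 = 6560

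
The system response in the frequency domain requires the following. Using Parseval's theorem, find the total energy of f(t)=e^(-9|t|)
Parseval's theorem: E = integral |f(t)|^2 dt = (1/2pi) integral |F(omega)|^2 domega
E = integral_{-inf}^{inf} e^(-18|t|) dt = 2*integral_0^inf e^(-18t) dt = 2/(2*9) = 1/9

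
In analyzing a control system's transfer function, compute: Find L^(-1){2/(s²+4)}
L^(-1){w/(s² + w²)}=sin(wt)
Here w=2

Answer: sin(2t)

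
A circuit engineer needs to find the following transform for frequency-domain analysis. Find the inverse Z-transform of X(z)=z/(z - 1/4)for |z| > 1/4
Standard pair: z/(z-a) <-> a^n*u[n] for causal signals
With a=1/4: x[n]=(1/4)^n*u[n]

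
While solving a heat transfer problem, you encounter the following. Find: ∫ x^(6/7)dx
Power rule: ∫ x^(6/7) dx=x^(13/7)/(13/7) + C

Answer: (7/13)·x^(13/7) + C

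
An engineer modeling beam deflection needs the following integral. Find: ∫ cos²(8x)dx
Using identity cos²(u) = (1 + cos(2u))/2:
∫ (1 + cos(16x))/2 dx = x/2 + sin(16x)/32 + C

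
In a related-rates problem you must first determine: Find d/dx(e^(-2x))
Chain rule: d/dx[e^u]=e^u · u' where u=-2x
u'=-2

Answer: -2·e^(-2x)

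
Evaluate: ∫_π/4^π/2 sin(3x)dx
Antiderivative: -cos(3x)/3
Evaluate at bounds: [-cos(3·π/2)/3] - [-cos(3·π/4)/3]
= (-(0) + (-√2/2))/3 = -√2/6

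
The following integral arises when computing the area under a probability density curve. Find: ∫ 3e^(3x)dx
Since d/dx[e^(3x)] = 3e^(3x), we get 1 e^(3x) + C

Answer: e^(3x) + C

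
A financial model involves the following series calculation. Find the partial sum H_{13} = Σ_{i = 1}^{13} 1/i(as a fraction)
H_13 = 1+1/2+1/3+...+1/13
= 1145993/360360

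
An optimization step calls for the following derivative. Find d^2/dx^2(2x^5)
Apply power rule 2 times:
d^1: 10x^4
d^2: 40x^3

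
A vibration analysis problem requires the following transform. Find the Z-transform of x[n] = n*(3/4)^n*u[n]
Using the property Z{n*a^n*u[n]}=az/(z-a)^2
With a=3/4: X(z)=(3/4)z/(z - 3/4)^2, |z| > 3/4

Answer: (3/4)z/(z - 3/4)^2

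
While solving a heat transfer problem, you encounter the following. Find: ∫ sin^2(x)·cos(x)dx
Let u=sin(x), du=cos(x) dx
∫ u^2 du=u^3/3+C

Answer: sin^3(x)/3+C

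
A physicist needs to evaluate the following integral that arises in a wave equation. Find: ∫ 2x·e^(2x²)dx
Let u=2x², du=4x dx
∫ (1/2)e^u du=e^u/2 + C

Answer: e^(2x²)/2 + C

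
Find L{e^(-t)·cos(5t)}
First shifting: L{e^(at)f(t)}=F(s-a)
L{cos(5t)}=s/(s² + 25)
Shift: (s + 1)/((s + 1)² + 25)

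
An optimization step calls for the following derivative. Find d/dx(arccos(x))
d/dx[arccos(u)]=-u'/√(1-u²), u=x, u'=1

Answer: -1/√(1-x²)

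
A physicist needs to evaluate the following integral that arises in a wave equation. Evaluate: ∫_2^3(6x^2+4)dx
Step 1: Find antiderivative F(x)=2x^3 + 4x
Step 2: F(3) - F(2)=66 - (24)=42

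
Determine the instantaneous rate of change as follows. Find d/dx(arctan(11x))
d/dx[arctan(u)]=u'/(1+u²), u=11x, u'=11

Answer: 11/(1+121x²)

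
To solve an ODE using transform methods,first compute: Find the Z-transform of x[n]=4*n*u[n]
Z{n*u[n]} = z/(z-1)^2
By linearity: Z{4*n*u[n]} = 4z/(z-1)^2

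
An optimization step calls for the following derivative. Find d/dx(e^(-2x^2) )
Chain rule: d/dx[e^u]=e^u · u' where u=-2x^2
u'=-4x

Answer: -4x·e^(-2x^2)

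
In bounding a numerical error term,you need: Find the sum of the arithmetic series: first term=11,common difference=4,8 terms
Last term: a_n=11+(8-1)·4=39
Sum=n(a_1+a_n)/2=8(11+39)/2=200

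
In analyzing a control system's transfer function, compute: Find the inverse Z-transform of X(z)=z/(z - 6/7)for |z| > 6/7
Standard pair: z/(z-a) <-> a^n*u[n] for causal signals
With a = 6/7: x[n] = (6/7)^n*u[n]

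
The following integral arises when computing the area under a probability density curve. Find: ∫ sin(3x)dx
Using substitution u = 3x: ∫ sin(u) du/3 = -cos(u)/3 + C

Answer: (-1/3)cos(3x) + C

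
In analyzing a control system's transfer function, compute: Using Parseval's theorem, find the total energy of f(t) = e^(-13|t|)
Parseval's theorem: E = integral |f(t)|^2 dt = (1/2pi) integral |F(omega)|^2 domega
E = integral_{-inf}^{inf} e^(-26|t|) dt = 2*integral_0^inf e^(-26t) dt = 2/(2*13) = 1/13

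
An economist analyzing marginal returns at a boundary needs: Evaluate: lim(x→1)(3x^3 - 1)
Polynomial is continuous, so substitute x=1:
3·1^3 - 1=2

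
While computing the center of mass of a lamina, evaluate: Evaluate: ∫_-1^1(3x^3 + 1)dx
Step 1: Find antiderivative F(x)=(3/4)x^4 + x
Step 2: F(1) - F(-1)=7/4 - (-1/4)=2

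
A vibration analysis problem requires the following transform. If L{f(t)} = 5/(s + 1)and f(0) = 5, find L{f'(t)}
L{f'(t)}=s·F(s) - f(0)=5s/(s+1)-5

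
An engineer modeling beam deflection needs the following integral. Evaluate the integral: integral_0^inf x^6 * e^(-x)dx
This is a Gamma integral. Substitute u=1x:
integral_0^inf x^6 * e^(-x) dx=(1/1^7) integral_0^inf u^6 * e^(-u) du
=Gamma(7)/1^7=6!/1^7=720/1

Answer: 720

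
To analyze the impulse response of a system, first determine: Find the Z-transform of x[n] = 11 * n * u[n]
Z{n*u[n]} = z/(z-1)^2
By linearity: Z{11*n*u[n]} = 11z/(z-1)^2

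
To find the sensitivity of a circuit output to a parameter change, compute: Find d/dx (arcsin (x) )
d/dx[arcsin(u)]=u'/√(1-u²), u=x, u'=1

Answer: 1/√(1-x²)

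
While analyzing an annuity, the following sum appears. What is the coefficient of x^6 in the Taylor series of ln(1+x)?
ln(1 + x) = Σ (-1)^(n + 1) x^n/n
Coefficient of x^6 = (-1)^7/6 = -1/6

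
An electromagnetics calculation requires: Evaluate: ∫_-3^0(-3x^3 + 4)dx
Step 1: Find antiderivative F(x) = (-3/4)x^4 + 4x
Step 2: F(0) - F(-3) = 0 - (-291/4) = 291/4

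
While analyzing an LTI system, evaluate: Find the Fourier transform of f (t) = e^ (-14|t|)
Using the standard pair: F{e^(-a|t|)} = 2a/(a^2+omega^2)
With a = 14: F(omega) = 28/(196+omega^2)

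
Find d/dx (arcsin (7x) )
d/dx[arcsin(u)]=u'/√(1-u²), u=7x, u'=7

Answer: 7/√(1-49x²)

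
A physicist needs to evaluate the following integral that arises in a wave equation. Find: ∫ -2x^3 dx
Using power rule: ∫ -2x^3 dx=-2/4 x^4 + C=(-1/2)x^4 + C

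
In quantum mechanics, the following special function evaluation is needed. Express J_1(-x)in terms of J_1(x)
For integer n: J_n(-x) = (-1)^n J_n(x)
With n = 1: J_1(-x) = (-1)^1 J_1(x) = -J_1(x)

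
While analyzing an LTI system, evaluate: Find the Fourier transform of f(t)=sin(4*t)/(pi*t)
sin(W*t)/(pi*t)=(W/pi)*sinc(W*t/pi) is the impulse response of the ideal low-pass filter with cutoff W (here W=4).
Its Fourier transform is a rectangular function:
F(omega)=1 for |omega| < 4, 0 otherwise

Answer: rect(omega/8) [i.e., 1 for |omega| < 4, 0 otherwise]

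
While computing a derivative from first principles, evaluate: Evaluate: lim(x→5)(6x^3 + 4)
Polynomial is continuous, so substitute x=5:
6·5^3 + 4=754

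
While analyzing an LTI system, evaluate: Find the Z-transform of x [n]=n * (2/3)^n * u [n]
Using the property Z{n * a^n * u[n]}=az/(z-a)^2
With a=2/3: X(z)=(2/3)z/(z - 2/3)^2, |z| > 2/3

Answer: (2/3)z/(z - 2/3)^2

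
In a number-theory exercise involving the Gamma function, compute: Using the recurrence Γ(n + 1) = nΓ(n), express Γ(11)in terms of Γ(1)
Γ(11)=10Γ(10)=10·9Γ(9)=...=10!·Γ(1)=3628800·Γ(1)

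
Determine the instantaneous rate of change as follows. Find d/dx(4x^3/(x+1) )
Quotient rule: (f/g)' = (f'g - fg')/g²
f = 4x^3, f' = 12x^2
g = x+1, g' = 1

Answer: (12x^2·(x+1)-4x^3)/(x+1)²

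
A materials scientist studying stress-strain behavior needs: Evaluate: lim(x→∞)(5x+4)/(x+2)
Divide numerator and denominator by x:
lim (5+4/x)/(1+2/x) = 5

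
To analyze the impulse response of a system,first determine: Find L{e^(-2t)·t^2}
First shifting: L{e^(at)f(t)}=F(s-a)
L{t^2}=2/s^3
Shift s → s+2: 2/(s+2)^3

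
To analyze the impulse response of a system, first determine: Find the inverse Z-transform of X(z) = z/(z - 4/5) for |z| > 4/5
Standard pair: z/(z-a) <-> a^n*u[n] for causal signals
With a = 4/5: x[n] = (4/5)^n*u[n]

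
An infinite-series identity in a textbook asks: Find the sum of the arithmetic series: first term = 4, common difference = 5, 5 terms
Last term: a_n=4 + (5 - 1)·5=24
Sum=n(a_1 + a_n)/2=5(4 + 24)/2=70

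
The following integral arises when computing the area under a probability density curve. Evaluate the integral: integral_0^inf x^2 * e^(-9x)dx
This is a Gamma integral. Substitute u=9x (du=9 dx):
integral_0^inf x^2 * e^(-9x) dx=(1/9^3) integral_0^inf u^2 * e^(-u) du
=Gamma(3)/9^3=2!/9^3=2/729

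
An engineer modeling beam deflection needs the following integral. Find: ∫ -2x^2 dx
Using power rule: ∫ -2x^2 dx=-2/3 x^3 + C=(-2/3)x^3 + C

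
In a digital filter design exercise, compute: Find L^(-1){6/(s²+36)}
L^(-1){w/(s² + w²)}=sin(wt)
Here w=6

Answer: sin(6t)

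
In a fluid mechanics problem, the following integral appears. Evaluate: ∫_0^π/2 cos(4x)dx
Antiderivative: sin(4x)/4
Evaluate at bounds: [sin(4·π/2)/4] - [sin(4·0)/4]
= ((0) - (0))/4 = 0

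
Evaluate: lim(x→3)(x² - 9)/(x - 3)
Factor: (x² - 9)=(x-3)(x + 3)
Cancel (x-3): lim(x→3) (x + 3)=6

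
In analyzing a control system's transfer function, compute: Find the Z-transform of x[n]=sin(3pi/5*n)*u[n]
Z{sin(w0*n)*u[n]} = z*sin(w0)/(z^2 - 2z*cos(w0) + 1)
With w0 = 3pi/5: X(z) = z*sin(3pi/5)/(z^2 - 2z*cos(3pi/5) + 1)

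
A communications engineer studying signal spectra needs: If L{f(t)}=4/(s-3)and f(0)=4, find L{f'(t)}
L{f'(t)} = s·F(s) - f(0) = 4s/(s-3) - 4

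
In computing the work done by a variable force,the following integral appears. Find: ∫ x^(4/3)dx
Power rule: ∫ x^(4/3) dx = x^(7/3)/(7/3)+C

Answer: (3/7)·x^(7/3)+C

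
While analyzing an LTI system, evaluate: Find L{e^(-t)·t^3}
First shifting: L{e^(at)f(t)} = F(s-a)
L{t^3} = 6/s^4
Shift s → s+1: 6/(s+1)^4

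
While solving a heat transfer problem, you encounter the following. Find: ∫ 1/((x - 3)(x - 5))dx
Partial fractions: 1/((x-3)(x-5))=A/(x-3) + B/(x-5)
A=-1/2, B=1/2
∫ [-1/2· 1/(x-3) + 1/2· 1/(x-5)] dx
=(1/2)[ln|x-5| - ln|x-3|] + C

Answer: (1/2)·ln|(x-5)/(x-3)| + C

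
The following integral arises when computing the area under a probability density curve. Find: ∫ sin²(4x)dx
Using identity sin²(u)=(1 - cos(2u))/2:
∫ (1 - cos(8x))/2 dx=x/2 - sin(8x)/16+C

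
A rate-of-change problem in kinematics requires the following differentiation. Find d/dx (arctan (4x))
d/dx[arctan(u)]=u'/(1 + u²), u=4x, u'=4

Answer: 4/(1 + 16x²)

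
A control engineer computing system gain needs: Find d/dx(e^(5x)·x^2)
Product rule: (fg)'=f'g+fg'
f=e^(5x), f'=5·e^(5x)
g=x^2, g'=2x

Answer: 5·e^(5x)·x^2+2·e^(5x)·x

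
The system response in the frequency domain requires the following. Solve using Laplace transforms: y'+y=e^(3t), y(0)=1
Take L: sY - 1+Y = 1/(s-3)
Y(s+1) = 1/(s-3)+1
Y = 1/((s-3)(s+1))+1/(s+1)
Partial fractions: 1/((s-3)(s+1)) = (1/4)/(s-3) - (1/4)/(s+1)
So Y = (1/4)/(s-3)+(3/4)/(s+1)
Inverse Laplace transform (L^(-1){1/(s-3)} = e^(3t), L^(-1){1/(s+1)} = e^(-t)):

Answer: y(t) = (1/4)·e^(3t)+(3/4)·e^(-t)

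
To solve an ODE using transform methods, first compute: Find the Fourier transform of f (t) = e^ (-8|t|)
Using the standard pair: F{e^(-a|t|)}=2a/(a^2 + omega^2)
With a=8: F(omega)=16/(64 + omega^2)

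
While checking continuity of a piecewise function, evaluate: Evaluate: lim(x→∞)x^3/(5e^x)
Apply L'Hôpital 3 times (∞/∞ each time):
Eventually get 3!/(5e^x) → 0

Answer: 0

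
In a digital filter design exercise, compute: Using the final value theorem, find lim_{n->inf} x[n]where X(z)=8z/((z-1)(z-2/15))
Final value theorem: lim x[n]=lim_{z->1} (z-1)*X(z)
(z-1)*X(z)=8z/(z-2/15)
As z->1: 8/(1 - 2/15)=8/(13/15)=120/13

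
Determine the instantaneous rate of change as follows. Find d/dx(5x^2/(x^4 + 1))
Quotient rule: (f/g)' = (f'g - fg')/g²
f = 5x^2, f' = 10x
g = x^4+1, g' = 4x^3

Answer: (10x·(x^4+1)-20x^5)/(x^4+1)²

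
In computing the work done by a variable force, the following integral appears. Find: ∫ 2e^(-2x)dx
Since d/dx[e^(-2x)]=-2e^(-2x), we get -1 e^(-2x) + C

Answer: -e^(-2x) + C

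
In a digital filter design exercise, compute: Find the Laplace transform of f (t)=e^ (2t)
L{e^(at)} = 1/(s-a)
L{e^(2t)} = 1/(s-2)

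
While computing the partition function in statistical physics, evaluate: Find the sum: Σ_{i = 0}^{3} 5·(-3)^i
Geometric series: S = a(1 - r^n)/(1 - r)
a = 5, r = -3, n = 4
S = 5(1 - 81)/4 = -100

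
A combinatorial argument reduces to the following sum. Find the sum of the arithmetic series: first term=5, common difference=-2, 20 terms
Last term: a_n = 5 + (20 - 1)·-2 = -33
Sum = n(a_1 + a_n)/2 = 20(5 + (-33))/2 = -280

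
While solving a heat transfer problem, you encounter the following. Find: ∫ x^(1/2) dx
Power rule: ∫ x^(1/2) dx = x^(3/2)/(3/2) + C

Answer: (2/3)·x^(3/2) + C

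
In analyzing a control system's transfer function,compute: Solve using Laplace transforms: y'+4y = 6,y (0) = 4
Take L of both sides: sY(s)-4+4Y(s) = 6/s
Y(s)(s+4) = 6/s+4
Y(s) = 6/(s(s+4))+4/(s+4)
Partial fractions: 6/(s(s+4)) = (3/2)/s - (3/2)/(s+4)
So Y(s) = (3/2)/s+(5/2)/(s+4)
Inverse transform (L^(-1){1/s} = 1, L^(-1){1/(s+4)} = e^(-4t)):

Answer: y(t) = 3/2+(5/2)·e^(-4t)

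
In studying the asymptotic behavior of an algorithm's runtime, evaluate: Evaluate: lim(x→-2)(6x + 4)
Polynomial is continuous, so substitute x = -2:
6·(-2) + 4 = -8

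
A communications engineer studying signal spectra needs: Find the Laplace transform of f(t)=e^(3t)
L{e^(at)} = 1/(s-a)
L{e^(3t)} = 1/(s-3)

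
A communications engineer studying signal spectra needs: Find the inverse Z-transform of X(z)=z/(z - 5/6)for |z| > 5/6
Standard pair: z/(z-a) <-> a^n*u[n] for causal signals
With a = 5/6: x[n] = (5/6)^n*u[n]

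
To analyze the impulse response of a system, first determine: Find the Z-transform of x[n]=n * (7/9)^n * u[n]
Using the property Z{n*a^n*u[n]} = az/(z-a)^2
With a = 7/9: X(z) = (7/9)z/(z - 7/9)^2, |z| > 7/9

Answer: (7/9)z/(z - 7/9)^2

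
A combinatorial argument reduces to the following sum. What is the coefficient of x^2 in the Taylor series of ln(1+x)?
ln(1 + x) = Σ (-1)^(n + 1) x^n/n
Coefficient of x^2 = (-1)^3/2 = -1/2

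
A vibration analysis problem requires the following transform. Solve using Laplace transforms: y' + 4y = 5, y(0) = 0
Take L of both sides: sY(s) - 0 + 4Y(s)=5/s
Y(s)(s + 4)=5/s + 0
Y(s)=5/(s(s + 4)) + 0/(s + 4)
Partial fractions: 5/(s(s + 4))=(5/4)/s - (5/4)/(s + 4)
So Y(s)=(5/4)/s - (5/4)/(s + 4)
Inverse transform (L^(-1){1/s}=1, L^(-1){1/(s + 4)}=e^(-4t)):

Answer: y(t)=5/4 - (5/4)·e^(-4t)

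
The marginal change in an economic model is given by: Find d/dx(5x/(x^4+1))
Quotient rule: (f/g)' = (f'g - fg')/g²
f = 5x, f' = 5
g = x^4 + 1, g' = 4x^3

Answer: (5·(x^4 + 1) - 20x^4)/(x^4 + 1)²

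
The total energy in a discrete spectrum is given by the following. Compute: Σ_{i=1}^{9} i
Using formula: Σ i^1=n(n + 1)/2=9·10/2=45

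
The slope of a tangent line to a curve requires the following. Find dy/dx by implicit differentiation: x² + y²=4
Differentiate both sides: 2x + 2y·(dy/dx) = 0
Solve: dy/dx = -2x/(2y) = -x/y

Answer: dy/dx = -x/y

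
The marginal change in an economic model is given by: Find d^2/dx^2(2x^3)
Apply power rule 2 times:
d^1: 6x^2
d^2: 12x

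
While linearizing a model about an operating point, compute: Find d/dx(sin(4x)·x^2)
Product rule: (fg)' = f'g+fg'
f = sin(4x), f' = 4·cos(4x)
g = x^2, g' = 2x

Answer: 4·cos(4x)·x^2+2·sin(4x)·x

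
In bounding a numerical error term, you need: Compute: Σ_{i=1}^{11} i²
Using formula: Σ i^2 = n(n+1)(2n+1)/6 = 11·12·23/6 = 506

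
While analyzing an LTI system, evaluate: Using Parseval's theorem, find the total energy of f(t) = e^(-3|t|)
Parseval's theorem: E = integral |f(t)|^2 dt = (1/2pi) integral |F(omega)|^2 domega
E = integral_{-inf}^{inf} e^(-6|t|) dt = 2*integral_0^inf e^(-6t) dt = 2/(2*3) = 1/3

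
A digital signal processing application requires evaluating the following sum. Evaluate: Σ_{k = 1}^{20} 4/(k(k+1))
Partial fractions: 4/(k(k + 1))=4/k - 4/(k + 1)
Telescoping sum: 4(1 - 1/21)=4·20/21

Answer: 80/21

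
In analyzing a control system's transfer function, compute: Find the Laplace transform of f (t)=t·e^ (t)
L{t·e^(at)}=1/(s-a)²
L{t·e^(t)}=1/(s-1)²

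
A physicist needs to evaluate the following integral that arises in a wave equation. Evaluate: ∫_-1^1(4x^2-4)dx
Step 1: Find antiderivative F(x)=(4/3)x^3-4x
Step 2: F(1) - F(-1)=-8/3 - (8/3)=-16/3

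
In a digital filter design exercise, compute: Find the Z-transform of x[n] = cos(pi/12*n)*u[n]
Z{cos(w0 * n) * u[n]} = z(z - cos(w0))/(z^2 - 2z * cos(w0) + 1)
With w0 = pi/12: X(z) = z(z - cos(pi/12))/(z^2 - 2z * cos(pi/12) + 1)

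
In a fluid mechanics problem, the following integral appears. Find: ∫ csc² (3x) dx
Since d/dx[-cot(3x)] = 3csc²(3x), integral = -cot(3x)/3 + C

Answer: (-1/3)cot(3x) + C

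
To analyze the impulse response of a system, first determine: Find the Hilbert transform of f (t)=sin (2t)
The Hilbert transform shifts each frequency component by -pi/2.
H{sin(wt)} = -cos(wt)
With w = 2: H{sin(2t)} = -cos(2t)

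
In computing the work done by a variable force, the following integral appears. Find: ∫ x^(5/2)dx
Power rule: ∫ x^(5/2) dx=x^(7/2)/(7/2) + C

Answer: (2/7)·x^(7/2) + C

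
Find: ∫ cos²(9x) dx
Using identity cos²(u)=(1 + cos(2u))/2:
∫ (1 + cos(18x))/2 dx=x/2 + sin(18x)/36 + C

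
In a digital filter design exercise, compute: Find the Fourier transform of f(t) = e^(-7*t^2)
The Fourier transform of a Gaussian e^(-a * t^2) is sqrt(pi/a) * e^(-omega^2/(4a)).
With a = 7: F(omega) = sqrt(pi/7) * e^(-omega^2/28)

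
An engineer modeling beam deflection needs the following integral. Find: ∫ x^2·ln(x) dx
By parts: u=ln(x), dv=x^2 dx
du=1/x dx, v=x^3/3
=x^3·ln(x)/3 - ∫ x^2/3 dx
=x^3·ln(x)/3 - x^3/9+C

Answer: x^3(ln(x)/3-1/9)+C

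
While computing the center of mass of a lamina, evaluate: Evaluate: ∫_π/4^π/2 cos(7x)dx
Antiderivative: sin(7x)/7
Evaluate at bounds: [sin(7·π/2)/7] - [sin(7·π/4)/7]
= ((-1) - (-√2/2))/7 = -1/7 + √2/14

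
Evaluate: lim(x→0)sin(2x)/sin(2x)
sin(u) ≈ u for small u:
sin(2x)/sin(2x) ≈ 2x/(2x)=2/2

Answer: 1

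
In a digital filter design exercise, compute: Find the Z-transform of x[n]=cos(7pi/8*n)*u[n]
Z{cos(w0*n)*u[n]}=z(z - cos(w0))/(z^2 - 2z*cos(w0) + 1)
With w0=7pi/8: X(z)=z(z - cos(7pi/8))/(z^2 - 2z*cos(7pi/8) + 1)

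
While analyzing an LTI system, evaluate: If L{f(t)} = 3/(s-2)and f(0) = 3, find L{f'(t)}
L{f'(t)} = s·F(s) - f(0) = 3s/(s-2)-3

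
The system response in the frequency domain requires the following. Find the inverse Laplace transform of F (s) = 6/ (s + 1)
L^(-1){6/(s-a)} = c·e^(at)
Here a = -1, c = 6

Answer: 6e^(-t)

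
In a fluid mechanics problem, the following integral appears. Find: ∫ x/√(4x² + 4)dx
Let u = 4x² + 4, du = 8x dx
∫ (1/8)·u^(-1/2) du = √u/4 + C

Answer: √(4x² + 4)/4 + C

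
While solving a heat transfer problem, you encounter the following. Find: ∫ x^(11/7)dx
Power rule: ∫ x^(11/7) dx = x^(18/7)/(18/7)+C

Answer: (7/18)·x^(18/7)+C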